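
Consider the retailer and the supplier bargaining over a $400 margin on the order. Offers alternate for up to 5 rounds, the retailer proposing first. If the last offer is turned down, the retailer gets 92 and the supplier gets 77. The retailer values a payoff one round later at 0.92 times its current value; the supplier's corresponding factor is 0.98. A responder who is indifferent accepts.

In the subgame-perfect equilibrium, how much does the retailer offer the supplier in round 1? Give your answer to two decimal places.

Round 5 (the retailer proposes): the supplier gets 77 if talks fail, so the retailer offers 77 and keeps 323.
Round 4 (the supplier proposes): the retailer can get 323 next round, worth 0.92 × 323 = 297.16 now, so the supplier offers 297.16, keeping 102.84.
Round 3 (the retailer proposes): the supplier can get 102.84 next round, worth 0.98 × 102.84 = 100.7832 now; the retailer offers that and keeps 299.2168.
Round 2 (the supplier proposes): the retailer can get 299.2168 next round, worth 0.92 × 299.2168 = 275.279456 now. The supplier offers 275.279456 and keeps 400 − 275.279456 = 124.720544.
Round 1 (the retailer proposes): the supplier can get 124.720544 next round, worth 0.98 × 124.720544 = 122.22613312 now, so the retailer offers 122.22613312, keeping 277.77386688.

122.23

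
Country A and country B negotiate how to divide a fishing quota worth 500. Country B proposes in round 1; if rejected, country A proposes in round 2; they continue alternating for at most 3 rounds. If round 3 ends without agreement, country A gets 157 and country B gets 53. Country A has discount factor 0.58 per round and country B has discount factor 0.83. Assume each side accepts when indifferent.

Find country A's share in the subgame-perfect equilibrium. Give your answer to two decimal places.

124.88

Round 3 (country B proposes): country A gets 157 if talks fail, so country B offers 157 and keeps 343.
Round 2 (country A proposes): country B can get 343 next round, worth 0.83 × 343 = 284.69 now; country A offers that and keeps 215.31.
Round 1 (country B proposes): country A can get 215.31 next round, worth 0.58 × 215.31 = 124.8798 now, so country B offers 124.8798, keeping 375.1202.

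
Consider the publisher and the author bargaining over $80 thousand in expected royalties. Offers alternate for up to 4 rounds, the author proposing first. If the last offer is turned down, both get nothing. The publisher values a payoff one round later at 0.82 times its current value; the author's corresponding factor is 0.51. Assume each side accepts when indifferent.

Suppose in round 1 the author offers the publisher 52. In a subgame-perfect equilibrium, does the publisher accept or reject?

Reject

Round 4 (the publisher proposes): rejection yields 0 for the author; the publisher offers 0 and keeps 80.
Round 3 (the author proposes): the publisher can get 80 next round, worth 0.82 × 80 = 65.6 now. The author offers 65.6 and keeps 80 − 65.6 = 14.4.
Round 2 (the publisher proposes): the author can get 14.4 next round, worth 0.51 × 14.4 = 7.344 now; the publisher offers that and keeps 72.656.
So by rejecting in round 1, the publisher gets 72.656 next round, worth 0.82 × 72.656 = 59.57792 now.
Offer 52 < 59.57792, so the publisher rejects.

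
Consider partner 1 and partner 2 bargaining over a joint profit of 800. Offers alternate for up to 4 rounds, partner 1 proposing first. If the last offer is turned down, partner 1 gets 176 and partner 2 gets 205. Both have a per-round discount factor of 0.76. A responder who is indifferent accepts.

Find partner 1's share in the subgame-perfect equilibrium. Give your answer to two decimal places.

380.16

Round 4 (partner 2 proposes): partner 1 gets 176 if talks fail, so partner 2 offers 176 and keeps 624.
Round 3 (partner 1 proposes): partner 2 can get 624 next round, worth 0.76 × 624 = 474.24 now; partner 1 offers that and keeps 325.76.
Round 2 (partner 2 proposes): partner 1 can get 325.76 next round, worth 0.76 × 325.76 = 247.5776 now, so partner 2 offers 247.5776, keeping 552.4224.
Round 1 (partner 1 proposes): partner 2 can get 552.4224 next round, worth 0.76 × 552.4224 = 419.841024 now; partner 1 offers that and keeps 380.158976.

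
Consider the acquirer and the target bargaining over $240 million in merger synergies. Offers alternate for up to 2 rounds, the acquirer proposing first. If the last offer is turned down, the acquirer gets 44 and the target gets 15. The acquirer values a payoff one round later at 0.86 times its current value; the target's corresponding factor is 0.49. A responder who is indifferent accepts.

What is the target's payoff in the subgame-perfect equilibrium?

96.04

Round 2 (the target proposes): the acquirer gets 44 if talks fail, so the target offers 44 and keeps 196.
Round 1 (the acquirer proposes): the target can get 196 next round, worth 0.49 × 196 = 96.04 now; the acquirer offers that and keeps 143.96.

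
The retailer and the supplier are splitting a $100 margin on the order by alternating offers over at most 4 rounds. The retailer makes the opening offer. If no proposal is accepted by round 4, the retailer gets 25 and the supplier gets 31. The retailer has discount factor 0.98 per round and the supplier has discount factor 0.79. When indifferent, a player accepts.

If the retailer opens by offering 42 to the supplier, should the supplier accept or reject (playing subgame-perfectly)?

Reject

Work out the supplier's continuation value if the offer is rejected.
Round 4 (the supplier proposes): the retailer gets 25 if talks fail, so the supplier offers 25 and keeps 75.
Round 3 (the retailer proposes): the supplier can get 75 next round, worth 0.79 × 75 = 59.25 now. The retailer offers 59.25 and keeps 100 − 59.25 = 40.75.
Round 2 (the supplier proposes): the retailer can get 40.75 next round, worth 0.98 × 40.75 = 39.935 now. The supplier offers 39.935 and keeps 100 − 39.935 = 60.065.
So by rejecting in round 1, the supplier gets 60.065 next round, worth 0.79 × 60.065 = 47.45135 now.
Offer 42 < 47.45135, so the supplier rejects.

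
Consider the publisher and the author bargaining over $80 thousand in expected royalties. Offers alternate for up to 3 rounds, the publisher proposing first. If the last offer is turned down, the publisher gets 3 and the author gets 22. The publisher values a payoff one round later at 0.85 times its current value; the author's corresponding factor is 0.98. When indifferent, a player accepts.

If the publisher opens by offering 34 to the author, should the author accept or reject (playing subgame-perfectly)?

Accept

Round 3 (the publisher proposes): the author gets 22 if talks fail, so the publisher offers 22 and keeps 58.
Round 2 (the author proposes): the publisher can get 58 next round, worth 0.85 × 58 = 49.3 now, so the author offers 49.3, keeping 30.7.
So by rejecting in round 1, the author gets 30.7 next round, worth 0.98 × 30.7 = 30.086 now.
Offer 34 ≥ 30.086, so the author accepts.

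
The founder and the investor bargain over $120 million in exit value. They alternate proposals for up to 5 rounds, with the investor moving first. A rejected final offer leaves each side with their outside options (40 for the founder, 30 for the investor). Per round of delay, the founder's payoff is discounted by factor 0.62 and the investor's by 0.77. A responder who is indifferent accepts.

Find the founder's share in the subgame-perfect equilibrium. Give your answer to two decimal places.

Round 5 (the investor proposes): the founder gets 40 if talks fail, so the investor offers 40 and keeps 80.
Round 4 (the founder proposes): the investor can get 80 next round, worth 0.77 × 80 = 61.6 now, so the founder offers 61.6, keeping 58.4.
Round 3 (the investor proposes): the founder can get 58.4 next round, worth 0.62 × 58.4 = 36.208 now. The investor offers 36.208 and keeps 120 − 36.208 = 83.792.
Round 2 (the founder proposes): the investor can get 83.792 next round, worth 0.77 × 83.792 = 64.51984 now, so the founder offers 64.51984, keeping 55.48016.
Round 1 (the investor proposes): the founder can get 55.48016 next round, worth 0.62 × 55.48016 = 34.3976992 now; the investor offers that and keeps 85.6023008.

34.40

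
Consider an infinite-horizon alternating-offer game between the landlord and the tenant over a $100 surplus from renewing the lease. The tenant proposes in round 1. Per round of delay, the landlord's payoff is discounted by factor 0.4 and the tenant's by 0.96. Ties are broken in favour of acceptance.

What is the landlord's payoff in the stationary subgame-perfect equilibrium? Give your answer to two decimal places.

Let x be the tenant's share when the tenant proposes and y be the landlord's share when the landlord proposes.
The landlord accepts iff offered ≥ 0.4·y, so x = 100 − 0.4y. Symmetrically y = 100 − 0.96x.
Substituting: x = 100 − 0.4(100 − 0.96x), giving x(1 − 0.96·0.4) = 100(1 − 0.4).
So x = 100 × 0.6 / 0.616 ≈ 97.4026, and the landlord receives 100 − x ≈ 2.5974.

2.60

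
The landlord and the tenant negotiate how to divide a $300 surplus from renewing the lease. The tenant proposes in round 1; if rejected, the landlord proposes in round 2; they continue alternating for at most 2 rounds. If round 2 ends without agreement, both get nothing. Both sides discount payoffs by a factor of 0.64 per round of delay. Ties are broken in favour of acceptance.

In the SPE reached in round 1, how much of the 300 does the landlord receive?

Solve by backward induction from round 2.
Round 2 (the landlord proposes): rejection yields 0 for the tenant; the landlord offers 0 and keeps 300.
Round 1 (the tenant proposes): the landlord can get 300 next round, worth 0.64 × 300 = 192 now; the tenant offers that and keeps 108.

192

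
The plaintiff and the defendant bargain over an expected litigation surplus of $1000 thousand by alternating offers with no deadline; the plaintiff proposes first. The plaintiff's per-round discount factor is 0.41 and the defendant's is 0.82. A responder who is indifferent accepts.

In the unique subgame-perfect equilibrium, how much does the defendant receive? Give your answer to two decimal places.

When the plaintiff proposes, the defendant accepts any offer worth at least 0.82 times what the defendant would get by proposing next round; and vice versa.
This gives x = 1000 − 0.82y and y = 1000 − 0.41x, where x and y are each side's share when it proposes.
Hence (1 − 0.82·0.41)x = 1000(1 − 0.82), i.e. 0.6638·x = 180.
x ≈ 271.1660; the defendant's share is 1000 − x ≈ 728.8340.

728.83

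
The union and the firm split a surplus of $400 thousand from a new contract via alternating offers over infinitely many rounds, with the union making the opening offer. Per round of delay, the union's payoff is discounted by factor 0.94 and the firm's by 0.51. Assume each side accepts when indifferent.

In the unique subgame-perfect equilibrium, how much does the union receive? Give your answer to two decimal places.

Let x be the union's share when the union proposes and y be the firm's share when the firm proposes.
The firm accepts iff offered ≥ 0.51·y, so x = 400 − 0.51y. Symmetrically y = 400 − 0.94x.
Substituting: x = 400 − 0.51(400 − 0.94x), giving x(1 − 0.94·0.51) = 400(1 − 0.51).
So x = 400 × 0.49 / 0.5206 ≈ 376.4887, and the firm receives 400 − x ≈ 23.5113.

376.49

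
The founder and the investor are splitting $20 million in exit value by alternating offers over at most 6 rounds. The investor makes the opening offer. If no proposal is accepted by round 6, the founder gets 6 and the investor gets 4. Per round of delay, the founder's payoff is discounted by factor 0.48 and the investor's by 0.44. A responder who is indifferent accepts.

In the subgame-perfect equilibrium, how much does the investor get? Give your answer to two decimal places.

Work backward from the last round.
Round 6 (the founder proposes): the investor gets 4 if talks fail, so the founder offers 4 and keeps 16.
Round 5 (the investor proposes): the founder can get 16 next round, worth 0.48 × 16 = 7.68 now; the investor offers that and keeps 12.32.
Round 4 (the founder proposes): the investor can get 12.32 next round, worth 0.44 × 12.32 = 5.4208 now. The founder offers 5.4208 and keeps 20 − 5.4208 = 14.5792.
Round 3 (the investor proposes): the founder can get 14.5792 next round, worth 0.48 × 14.5792 = 6.998016 now. The investor offers 6.998016 and keeps 20 − 6.998016 = 13.001984.
Round 2 (the founder proposes): the investor can get 13.001984 next round, worth 0.44 × 13.001984 = 5.72087296 now; the founder offers that and keeps 14.27912704.
Round 1 (the investor proposes): the founder can get 14.27912704 next round, worth 0.48 × 14.27912704 = 6.8539809792 now, so the investor offers 6.8539809792, keeping 13.1460190208.

13.15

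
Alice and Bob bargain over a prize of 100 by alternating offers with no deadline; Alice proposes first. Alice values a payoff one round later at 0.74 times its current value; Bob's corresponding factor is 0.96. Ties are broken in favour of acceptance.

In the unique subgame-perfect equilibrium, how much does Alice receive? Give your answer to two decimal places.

13.81

When Alice proposes, Bob accepts any offer worth at least 0.96 times what Bob would get by proposing next round; and vice versa.
This gives x = 100 − 0.96y and y = 100 − 0.74x, where x and y are each side's share when it proposes.
Hence (1 − 0.96·0.74)x = 100(1 − 0.96), i.e. 0.2896·x = 4.
x ≈ 13.8122; Bob's share is 100 − x ≈ 86.1878.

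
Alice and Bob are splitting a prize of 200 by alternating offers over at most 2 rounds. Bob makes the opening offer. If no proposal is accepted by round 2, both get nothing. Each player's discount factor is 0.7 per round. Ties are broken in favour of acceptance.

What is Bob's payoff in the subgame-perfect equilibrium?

Round 2 (Alice proposes): Bob will accept anything ≥ 0, so Alice offers 0 and keeps 200.
Round 1 (Bob proposes): Alice can get 200 next round, worth 0.7 × 200 = 140 now; Bob offers that and keeps 60.

60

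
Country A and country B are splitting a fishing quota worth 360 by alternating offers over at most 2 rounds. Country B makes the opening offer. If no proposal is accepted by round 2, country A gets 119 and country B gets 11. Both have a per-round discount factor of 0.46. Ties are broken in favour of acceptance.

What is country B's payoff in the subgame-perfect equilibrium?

By backward induction:
Round 2 (country A proposes): country B gets 11 if talks fail, so country A offers 11 and keeps 349.
Round 1 (country B proposes): country A can get 349 next round, worth 0.46 × 349 = 160.54 now; country B offers that and keeps 199.46.

199.46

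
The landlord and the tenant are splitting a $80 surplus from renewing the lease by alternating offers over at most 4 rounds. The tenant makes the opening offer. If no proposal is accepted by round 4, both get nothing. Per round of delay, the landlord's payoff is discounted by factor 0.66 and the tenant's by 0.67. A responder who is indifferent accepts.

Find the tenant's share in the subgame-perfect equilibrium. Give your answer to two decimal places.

By backward induction:
Round 4 (the landlord proposes): the tenant will accept anything ≥ 0, so the landlord offers 0 and keeps 80.
Round 3 (the tenant proposes): the landlord can get 80 next round, worth 0.66 × 80 = 52.8 now, so the tenant offers 52.8, keeping 27.2.
Round 2 (the landlord proposes): the tenant can get 27.2 next round, worth 0.67 × 27.2 = 18.224 now. The landlord offers 18.224 and keeps 80 − 18.224 = 61.776.
Round 1 (the tenant proposes): the landlord can get 61.776 next round, worth 0.66 × 61.776 = 40.77216 now. The tenant offers 40.77216 and keeps 80 − 40.77216 = 39.22784.

39.23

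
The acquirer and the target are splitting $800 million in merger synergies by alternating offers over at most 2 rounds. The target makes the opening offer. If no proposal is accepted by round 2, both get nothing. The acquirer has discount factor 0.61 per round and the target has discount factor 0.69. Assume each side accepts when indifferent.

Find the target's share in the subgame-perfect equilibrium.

By backward induction:
Round 2 (the acquirer proposes): rejection yields 0 for the target; the acquirer offers 0 and keeps 800.
Round 1 (the target proposes): the acquirer can get 800 next round, worth 0.61 × 800 = 488 now, so the target offers 488, keeping 312.

312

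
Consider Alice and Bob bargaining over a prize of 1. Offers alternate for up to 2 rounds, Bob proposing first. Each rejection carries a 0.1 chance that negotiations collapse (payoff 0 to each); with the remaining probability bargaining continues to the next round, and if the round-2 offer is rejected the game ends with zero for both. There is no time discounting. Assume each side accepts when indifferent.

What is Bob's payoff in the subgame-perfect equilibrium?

By backward induction:
Round 2 (Alice proposes): rejection yields 0 for Bob; Alice offers 0 and keeps 1.
Round 1 (Bob proposes): rejecting gives Alice an expected 0.9 × 1 = 0.9. Bob offers 0.9 and keeps 1 − 0.9 = 0.1.

0.1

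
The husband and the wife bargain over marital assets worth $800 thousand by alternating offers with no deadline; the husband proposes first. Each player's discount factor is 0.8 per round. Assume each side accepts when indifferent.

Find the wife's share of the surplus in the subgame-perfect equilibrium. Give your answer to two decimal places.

355.56

Let x be the husband's share when the husband proposes and y be the wife's share when the wife proposes.
The wife accepts iff offered ≥ 0.8·y, so x = 800 − 0.8y. Symmetrically y = 800 − 0.8x.
Substituting: x = 800 − 0.8(800 − 0.8x), giving x(1 − 0.8·0.8) = 800(1 − 0.8).
So x = 800 × 0.2 / 0.36 ≈ 444.4444, and the wife receives 800 − x ≈ 355.5556.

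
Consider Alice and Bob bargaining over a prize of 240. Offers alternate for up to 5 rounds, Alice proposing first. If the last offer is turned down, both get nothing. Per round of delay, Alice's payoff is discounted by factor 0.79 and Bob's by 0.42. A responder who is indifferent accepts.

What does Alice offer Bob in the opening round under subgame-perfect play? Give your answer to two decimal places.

28.19

Round 5 (Alice proposes): Bob will accept anything ≥ 0, so Alice offers 0 and keeps 240.
Round 4 (Bob proposes): Alice can get 240 next round, worth 0.79 × 240 = 189.6 now; Bob offers that and keeps 50.4.
Round 3 (Alice proposes): Bob can get 50.4 next round, worth 0.42 × 50.4 = 21.168 now; Alice offers that and keeps 218.832.
Round 2 (Bob proposes): Alice can get 218.832 next round, worth 0.79 × 218.832 = 172.87728 now, so Bob offers 172.87728, keeping 67.12272.
Round 1 (Alice proposes): Bob can get 67.12272 next round, worth 0.42 × 67.12272 = 28.1915424 now, so Alice offers 28.1915424, keeping 211.8084576.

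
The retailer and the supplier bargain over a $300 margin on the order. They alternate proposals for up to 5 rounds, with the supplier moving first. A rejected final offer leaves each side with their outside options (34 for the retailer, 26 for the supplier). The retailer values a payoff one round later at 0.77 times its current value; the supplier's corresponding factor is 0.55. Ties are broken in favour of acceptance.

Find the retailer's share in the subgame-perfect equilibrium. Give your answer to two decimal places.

154.07

Round 5 (the supplier proposes): the retailer gets 34 if talks fail, so the supplier offers 34 and keeps 266.
Round 4 (the retailer proposes): the supplier can get 266 next round, worth 0.55 × 266 = 146.3 now; the retailer offers that and keeps 153.7.
Round 3 (the supplier proposes): the retailer can get 153.7 next round, worth 0.77 × 153.7 = 118.349 now; the supplier offers that and keeps 181.651.
Round 2 (the retailer proposes): the supplier can get 181.651 next round, worth 0.55 × 181.651 = 99.90805 now. The retailer offers 99.90805 and keeps 300 − 99.90805 = 200.09195.
Round 1 (the supplier proposes): the retailer can get 200.09195 next round, worth 0.77 × 200.09195 = 154.0708015 now; the supplier offers that and keeps 145.9291985.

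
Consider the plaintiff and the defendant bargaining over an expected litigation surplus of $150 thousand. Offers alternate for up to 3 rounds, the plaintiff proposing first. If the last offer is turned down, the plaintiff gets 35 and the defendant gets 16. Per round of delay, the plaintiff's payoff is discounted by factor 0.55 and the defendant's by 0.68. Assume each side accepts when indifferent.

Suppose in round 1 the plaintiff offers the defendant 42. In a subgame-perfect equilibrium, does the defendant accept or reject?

Round 3 (the plaintiff proposes): the defendant gets 16 if talks fail, so the plaintiff offers 16 and keeps 134.
Round 2 (the defendant proposes): the plaintiff can get 134 next round, worth 0.55 × 134 = 73.7 now; the defendant offers that and keeps 76.3.
So by rejecting in round 1, the defendant gets 76.3 next round, worth 0.68 × 76.3 = 51.884 now.
Offer 42 < 51.884, so the defendant rejects.

Reject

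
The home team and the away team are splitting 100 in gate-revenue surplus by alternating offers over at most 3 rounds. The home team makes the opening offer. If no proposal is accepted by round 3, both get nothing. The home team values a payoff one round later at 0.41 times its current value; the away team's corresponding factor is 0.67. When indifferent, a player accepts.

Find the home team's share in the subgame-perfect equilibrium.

By backward induction:
Round 3 (the home team proposes): the away team will accept anything ≥ 0, so the home team offers 0 and keeps 100.
Round 2 (the away team proposes): the home team can get 100 next round, worth 0.41 × 100 = 41 now; the away team offers that and keeps 59.
Round 1 (the home team proposes): the away team can get 59 next round, worth 0.67 × 59 = 39.53 now, so the home team offers 39.53, keeping 60.47.

60.47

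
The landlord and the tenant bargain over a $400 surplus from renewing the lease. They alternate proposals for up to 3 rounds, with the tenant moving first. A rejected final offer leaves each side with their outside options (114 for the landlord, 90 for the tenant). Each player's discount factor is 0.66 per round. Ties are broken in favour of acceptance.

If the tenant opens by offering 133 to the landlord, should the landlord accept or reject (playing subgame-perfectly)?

Reject

Work out the landlord's continuation value if the offer is rejected.
Round 3 (the tenant proposes): the landlord gets 114 if talks fail, so the tenant offers 114 and keeps 286.
Round 2 (the landlord proposes): the tenant can get 286 next round, worth 0.66 × 286 = 188.76 now; the landlord offers that and keeps 211.24.
So by rejecting in round 1, the landlord gets 211.24 next round, worth 0.66 × 211.24 = 139.4184 now.
Offer 133 < 139.4184, so the landlord rejects.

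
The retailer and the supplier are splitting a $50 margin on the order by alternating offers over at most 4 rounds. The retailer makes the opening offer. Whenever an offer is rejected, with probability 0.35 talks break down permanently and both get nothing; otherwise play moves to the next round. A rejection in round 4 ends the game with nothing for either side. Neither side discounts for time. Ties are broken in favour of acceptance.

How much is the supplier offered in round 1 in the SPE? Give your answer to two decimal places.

Round 4 (the supplier proposes): the retailer will accept anything ≥ 0, so the supplier offers 0 and keeps 50.
Round 3 (the retailer proposes): rejecting gives the supplier an expected 0.65 × 50 = 32.5, so the retailer offers 32.5, keeping 17.5.
Round 2 (the supplier proposes): rejecting gives the retailer an expected 0.65 × 17.5 = 11.375; the supplier offers that and keeps 38.625.
Round 1 (the retailer proposes): rejecting gives the supplier an expected 0.65 × 38.625 = 25.10625, so the retailer offers 25.10625, keeping 24.89375.

25.11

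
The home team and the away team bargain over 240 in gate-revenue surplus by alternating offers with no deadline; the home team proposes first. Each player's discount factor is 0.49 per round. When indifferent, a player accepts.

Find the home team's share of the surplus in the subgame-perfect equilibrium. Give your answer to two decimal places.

Let x be the home team's share when the home team proposes and y be the away team's share when the away team proposes.
The away team accepts iff offered ≥ 0.49·y, so x = 240 − 0.49y. Symmetrically y = 240 − 0.49x.
Substituting: x = 240 − 0.49(240 − 0.49x), giving x(1 − 0.49·0.49) = 240(1 − 0.49).
So x = 240 × 0.51 / 0.7599 ≈ 161.0738, and the away team receives 240 − x ≈ 78.9262.

161.07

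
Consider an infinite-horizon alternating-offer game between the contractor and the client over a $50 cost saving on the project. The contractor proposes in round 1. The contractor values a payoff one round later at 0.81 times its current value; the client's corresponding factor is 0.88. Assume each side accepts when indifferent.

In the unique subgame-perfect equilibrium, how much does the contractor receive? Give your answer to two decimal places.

20.89

Let x be the contractor's share when the contractor proposes and y be the client's share when the client proposes.
The client accepts iff offered ≥ 0.88·y, so x = 50 − 0.88y. Symmetrically y = 50 − 0.81x.
Substituting: x = 50 − 0.88(50 − 0.81x), giving x(1 − 0.81·0.88) = 50(1 − 0.88).
So x = 50 × 0.12 / 0.2872 ≈ 20.8914, and the client receives 50 − x ≈ 29.1086.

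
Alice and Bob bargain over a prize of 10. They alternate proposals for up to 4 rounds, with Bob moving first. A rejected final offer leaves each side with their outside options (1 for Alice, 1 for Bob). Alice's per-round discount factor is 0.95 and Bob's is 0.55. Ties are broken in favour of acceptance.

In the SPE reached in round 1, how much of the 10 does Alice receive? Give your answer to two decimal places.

Round 4 (Alice proposes): Bob gets 1 if talks fail, so Alice offers 1 and keeps 9.
Round 3 (Bob proposes): Alice can get 9 next round, worth 0.95 × 9 = 8.55 now; Bob offers that and keeps 1.45.
Round 2 (Alice proposes): Bob can get 1.45 next round, worth 0.55 × 1.45 = 0.7975 now. Alice offers 0.7975 and keeps 10 − 0.7975 = 9.2025.
Round 1 (Bob proposes): Alice can get 9.2025 next round, worth 0.95 × 9.2025 = 8.742375 now, so Bob offers 8.742375, keeping 1.257625.

8.74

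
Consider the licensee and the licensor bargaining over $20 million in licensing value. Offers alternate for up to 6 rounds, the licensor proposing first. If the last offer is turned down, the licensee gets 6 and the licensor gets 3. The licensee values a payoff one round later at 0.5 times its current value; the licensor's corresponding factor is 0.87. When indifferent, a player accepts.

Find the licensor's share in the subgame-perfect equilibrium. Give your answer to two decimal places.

16.53

Solve by backward induction from round 6.
Round 6 (the licensee proposes): the licensor gets 3 if talks fail, so the licensee offers 3 and keeps 17.
Round 5 (the licensor proposes): the licensee can get 17 next round, worth 0.5 × 17 = 8.5 now; the licensor offers that and keeps 11.5.
Round 4 (the licensee proposes): the licensor can get 11.5 next round, worth 0.87 × 11.5 = 10.005 now. The licensee offers 10.005 and keeps 20 − 10.005 = 9.995.
Round 3 (the licensor proposes): the licensee can get 9.995 next round, worth 0.5 × 9.995 = 4.9975 now; the licensor offers that and keeps 15.0025.
Round 2 (the licensee proposes): the licensor can get 15.0025 next round, worth 0.87 × 15.0025 = 13.052175 now, so the licensee offers 13.052175, keeping 6.947825.
Round 1 (the licensor proposes): the licensee can get 6.947825 next round, worth 0.5 × 6.947825 = 3.4739125 now; the licensor offers that and keeps 16.5260875.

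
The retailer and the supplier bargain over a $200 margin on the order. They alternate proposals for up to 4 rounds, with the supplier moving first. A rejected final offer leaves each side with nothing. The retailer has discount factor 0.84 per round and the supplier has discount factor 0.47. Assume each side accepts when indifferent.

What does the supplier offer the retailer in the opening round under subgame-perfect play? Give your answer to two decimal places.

Round 4 (the retailer proposes): rejection yields 0 for the supplier; the retailer offers 0 and keeps 200.
Round 3 (the supplier proposes): the retailer can get 200 next round, worth 0.84 × 200 = 168 now. The supplier offers 168 and keeps 200 − 168 = 32.
Round 2 (the retailer proposes): the supplier can get 32 next round, worth 0.47 × 32 = 15.04 now. The retailer offers 15.04 and keeps 200 − 15.04 = 184.96.
Round 1 (the supplier proposes): the retailer can get 184.96 next round, worth 0.84 × 184.96 = 155.3664 now. The supplier offers 155.3664 and keeps 200 − 155.3664 = 44.6336.

155.37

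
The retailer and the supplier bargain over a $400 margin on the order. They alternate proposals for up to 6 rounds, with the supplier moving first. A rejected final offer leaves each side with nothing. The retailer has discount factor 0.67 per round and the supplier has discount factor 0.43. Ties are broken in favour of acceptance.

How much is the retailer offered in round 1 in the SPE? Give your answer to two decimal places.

219.01

Round 6 (the retailer proposes): rejection yields 0 for the supplier; the retailer offers 0 and keeps 400.
Round 5 (the supplier proposes): the retailer can get 400 next round, worth 0.67 × 400 = 268 now; the supplier offers that and keeps 132.
Round 4 (the retailer proposes): the supplier can get 132 next round, worth 0.43 × 132 = 56.76 now, so the retailer offers 56.76, keeping 343.24.
Round 3 (the supplier proposes): the retailer can get 343.24 next round, worth 0.67 × 343.24 = 229.9708 now, so the supplier offers 229.9708, keeping 170.0292.
Round 2 (the retailer proposes): the supplier can get 170.0292 next round, worth 0.43 × 170.0292 = 73.112556 now; the retailer offers that and keeps 326.887444.
Round 1 (the supplier proposes): the retailer can get 326.887444 next round, worth 0.67 × 326.887444 = 219.01458748 now. The supplier offers 219.01458748 and keeps 400 − 219.01458748 = 180.98541252.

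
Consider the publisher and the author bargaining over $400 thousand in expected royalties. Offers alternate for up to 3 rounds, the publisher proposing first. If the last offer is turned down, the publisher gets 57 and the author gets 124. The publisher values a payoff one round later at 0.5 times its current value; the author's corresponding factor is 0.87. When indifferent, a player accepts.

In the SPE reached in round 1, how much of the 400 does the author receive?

Round 3 (the publisher proposes): the author gets 124 if talks fail, so the publisher offers 124 and keeps 276.
Round 2 (the author proposes): the publisher can get 276 next round, worth 0.5 × 276 = 138 now; the author offers that and keeps 262.
Round 1 (the publisher proposes): the author can get 262 next round, worth 0.87 × 262 = 227.94 now, so the publisher offers 227.94, keeping 172.06.

227.94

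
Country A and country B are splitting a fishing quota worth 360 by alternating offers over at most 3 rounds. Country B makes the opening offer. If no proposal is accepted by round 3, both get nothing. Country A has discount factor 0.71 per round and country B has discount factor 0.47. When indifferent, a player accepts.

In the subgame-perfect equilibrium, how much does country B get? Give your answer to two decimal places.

Round 3 (country B proposes): rejection yields 0 for country A; country B offers 0 and keeps 360.
Round 2 (country A proposes): country B can get 360 next round, worth 0.47 × 360 = 169.2 now. Country A offers 169.2 and keeps 360 − 169.2 = 190.8.
Round 1 (country B proposes): country A can get 190.8 next round, worth 0.71 × 190.8 = 135.468 now; country B offers that and keeps 224.532.

224.53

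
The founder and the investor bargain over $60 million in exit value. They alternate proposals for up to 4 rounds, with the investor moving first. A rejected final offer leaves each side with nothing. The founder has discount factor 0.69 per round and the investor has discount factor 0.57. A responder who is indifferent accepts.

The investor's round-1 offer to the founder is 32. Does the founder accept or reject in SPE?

Reject

Round 4 (the founder proposes): the investor will accept anything ≥ 0, so the founder offers 0 and keeps 60.
Round 3 (the investor proposes): the founder can get 60 next round, worth 0.69 × 60 = 41.4 now; the investor offers that and keeps 18.6.
Round 2 (the founder proposes): the investor can get 18.6 next round, worth 0.57 × 18.6 = 10.602 now. The founder offers 10.602 and keeps 60 − 10.602 = 49.398.
So by rejecting in round 1, the founder gets 49.398 next round, worth 0.69 × 49.398 = 34.08462 now.
Offer 32 < 34.08462, so the founder rejects.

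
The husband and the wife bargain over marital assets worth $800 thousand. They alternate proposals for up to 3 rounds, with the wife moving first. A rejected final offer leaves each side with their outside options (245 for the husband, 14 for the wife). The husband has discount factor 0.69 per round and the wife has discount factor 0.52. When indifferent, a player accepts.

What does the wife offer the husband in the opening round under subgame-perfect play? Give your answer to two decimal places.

352.87

Round 3 (the wife proposes): the husband gets 245 if talks fail, so the wife offers 245 and keeps 555.
Round 2 (the husband proposes): the wife can get 555 next round, worth 0.52 × 555 = 288.6 now; the husband offers that and keeps 511.4.
Round 1 (the wife proposes): the husband can get 511.4 next round, worth 0.69 × 511.4 = 352.866 now. The wife offers 352.866 and keeps 800 − 352.866 = 447.134.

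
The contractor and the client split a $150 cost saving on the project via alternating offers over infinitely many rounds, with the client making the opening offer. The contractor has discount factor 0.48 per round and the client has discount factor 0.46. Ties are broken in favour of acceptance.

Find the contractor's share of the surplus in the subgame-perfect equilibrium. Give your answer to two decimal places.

49.90

In a stationary SPE each proposer offers the other exactly their discounted continuation value.
If the client keeps x when proposing and the contractor keeps y when proposing, then x = 150 − 0.48y and y = 150 − 0.46x.
Solving: x = 150(1 − 0.48) / (1 − 0.46·0.48) = 78 / 0.7792 ≈ 100.1027.
The contractor gets 150 − 100.1027 ≈ 49.8973.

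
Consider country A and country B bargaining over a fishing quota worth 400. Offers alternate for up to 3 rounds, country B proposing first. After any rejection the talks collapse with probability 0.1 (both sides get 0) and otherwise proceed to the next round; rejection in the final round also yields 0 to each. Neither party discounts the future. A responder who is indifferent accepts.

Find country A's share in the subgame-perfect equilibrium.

Round 3 (country B proposes): country A will accept anything ≥ 0, so country B offers 0 and keeps 400.
Round 2 (country A proposes): rejecting gives country B an expected 0.9 × 400 = 360, so country A offers 360, keeping 40.
Round 1 (country B proposes): rejecting gives country A an expected 0.9 × 40 = 36. Country B offers 36 and keeps 400 − 36 = 364.

36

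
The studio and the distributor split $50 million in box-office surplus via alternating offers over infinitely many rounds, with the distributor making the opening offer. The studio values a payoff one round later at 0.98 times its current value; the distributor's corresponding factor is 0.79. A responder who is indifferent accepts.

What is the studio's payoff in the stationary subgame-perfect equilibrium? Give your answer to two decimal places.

45.57

In a stationary SPE each proposer offers the other exactly their discounted continuation value.
If the distributor keeps x when proposing and the studio keeps y when proposing, then x = 50 − 0.98y and y = 50 − 0.79x.
Solving: x = 50(1 − 0.98) / (1 − 0.79·0.98) = 1 / 0.2258 ≈ 4.4287.
The studio gets 50 − 4.4287 ≈ 45.5713.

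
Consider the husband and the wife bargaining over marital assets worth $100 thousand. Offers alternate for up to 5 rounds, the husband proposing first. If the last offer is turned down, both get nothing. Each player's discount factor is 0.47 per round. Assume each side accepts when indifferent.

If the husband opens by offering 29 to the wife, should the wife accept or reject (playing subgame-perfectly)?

Reject

Round 5 (the husband proposes): the wife will accept anything ≥ 0, so the husband offers 0 and keeps 100.
Round 4 (the wife proposes): the husband can get 100 next round, worth 0.47 × 100 = 47 now, so the wife offers 47, keeping 53.
Round 3 (the husband proposes): the wife can get 53 next round, worth 0.47 × 53 = 24.91 now, so the husband offers 24.91, keeping 75.09.
Round 2 (the wife proposes): the husband can get 75.09 next round, worth 0.47 × 75.09 = 35.2923 now, so the wife offers 35.2923, keeping 64.7077.
So by rejecting in round 1, the wife gets 64.7077 next round, worth 0.47 × 64.7077 = 30.412619 now.
Offer 29 < 30.412619, so the wife rejects.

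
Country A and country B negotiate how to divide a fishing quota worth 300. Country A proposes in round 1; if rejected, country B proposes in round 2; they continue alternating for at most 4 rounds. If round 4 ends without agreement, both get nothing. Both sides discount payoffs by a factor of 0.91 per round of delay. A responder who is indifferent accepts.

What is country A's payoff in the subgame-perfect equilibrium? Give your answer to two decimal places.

49.36

Round 4 (country B proposes): country A will accept anything ≥ 0, so country B offers 0 and keeps 300.
Round 3 (country A proposes): country B can get 300 next round, worth 0.91 × 300 = 273 now; country A offers that and keeps 27.
Round 2 (country B proposes): country A can get 27 next round, worth 0.91 × 27 = 24.57 now; country B offers that and keeps 275.43.
Round 1 (country A proposes): country B can get 275.43 next round, worth 0.91 × 275.43 = 250.6413 now, so country A offers 250.6413, keeping 49.3587.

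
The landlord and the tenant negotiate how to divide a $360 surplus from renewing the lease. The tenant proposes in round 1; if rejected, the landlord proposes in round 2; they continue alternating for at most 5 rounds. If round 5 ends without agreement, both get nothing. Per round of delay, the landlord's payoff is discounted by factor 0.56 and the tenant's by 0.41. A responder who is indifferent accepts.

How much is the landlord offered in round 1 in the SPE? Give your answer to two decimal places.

146.25

By backward induction:
Round 5 (the tenant proposes): rejection yields 0 for the landlord; the tenant offers 0 and keeps 360.
Round 4 (the landlord proposes): the tenant can get 360 next round, worth 0.41 × 360 = 147.6 now. The landlord offers 147.6 and keeps 360 − 147.6 = 212.4.
Round 3 (the tenant proposes): the landlord can get 212.4 next round, worth 0.56 × 212.4 = 118.944 now. The tenant offers 118.944 and keeps 360 − 118.944 = 241.056.
Round 2 (the landlord proposes): the tenant can get 241.056 next round, worth 0.41 × 241.056 = 98.83296 now; the landlord offers that and keeps 261.16704.
Round 1 (the tenant proposes): the landlord can get 261.16704 next round, worth 0.56 × 261.16704 = 146.2535424 now; the tenant offers that and keeps 213.7464576.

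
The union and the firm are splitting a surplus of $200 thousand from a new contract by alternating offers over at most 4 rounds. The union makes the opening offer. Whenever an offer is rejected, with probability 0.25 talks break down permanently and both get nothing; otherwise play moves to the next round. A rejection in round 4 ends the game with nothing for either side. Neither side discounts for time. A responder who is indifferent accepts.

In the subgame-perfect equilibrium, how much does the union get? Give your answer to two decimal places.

Round 4 (the firm proposes): rejection yields 0 for the union; the firm offers 0 and keeps 200.
Round 3 (the union proposes): rejecting gives the firm an expected 0.75 × 200 = 150; the union offers that and keeps 50.
Round 2 (the firm proposes): rejecting gives the union an expected 0.75 × 50 = 37.5. The firm offers 37.5 and keeps 200 − 37.5 = 162.5.
Round 1 (the union proposes): rejecting gives the firm an expected 0.75 × 162.5 = 121.875; the union offers that and keeps 78.125.

78.13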